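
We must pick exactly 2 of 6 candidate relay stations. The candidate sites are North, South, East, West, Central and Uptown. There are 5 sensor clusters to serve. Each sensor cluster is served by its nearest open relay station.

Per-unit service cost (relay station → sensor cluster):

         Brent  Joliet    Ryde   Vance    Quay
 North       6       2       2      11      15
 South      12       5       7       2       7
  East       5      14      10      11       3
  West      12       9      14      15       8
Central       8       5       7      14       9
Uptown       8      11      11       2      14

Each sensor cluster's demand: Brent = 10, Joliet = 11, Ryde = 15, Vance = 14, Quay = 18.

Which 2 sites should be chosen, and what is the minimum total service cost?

Choose North and South; total service cost 266.

With exactly 2 open, each sensor cluster uses its cheapest among the chosen.
{North, South}: Brent→North 6·10=60, Joliet→North 2·11=22, Ryde→North 2·15=30, Vance→South 2·14=28, Quay→South 7·18=126. Service cost 266.
{South, East}: service cost 292
{North, East}: service cost 310
Among all 15 size-2 choices, {North, South} is lowest.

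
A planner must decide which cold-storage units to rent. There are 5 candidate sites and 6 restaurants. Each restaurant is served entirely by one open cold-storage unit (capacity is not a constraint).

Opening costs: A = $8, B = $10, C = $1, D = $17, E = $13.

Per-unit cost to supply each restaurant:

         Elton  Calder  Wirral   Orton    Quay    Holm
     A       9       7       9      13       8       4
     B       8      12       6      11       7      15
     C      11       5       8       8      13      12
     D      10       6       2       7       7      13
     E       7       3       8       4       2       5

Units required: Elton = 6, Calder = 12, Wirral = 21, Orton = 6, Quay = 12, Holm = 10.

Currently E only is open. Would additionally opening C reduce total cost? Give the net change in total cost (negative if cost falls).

Current service cost with {E}: 344.
Adding C: each restaurant re-picks its cheapest; new service cost 344, saving 0.
Extra fixed cost: 1. Net change = 1 − 0 = 1.
(Totals: 357 → 358.)

No — net change +1 (cost rises by 1).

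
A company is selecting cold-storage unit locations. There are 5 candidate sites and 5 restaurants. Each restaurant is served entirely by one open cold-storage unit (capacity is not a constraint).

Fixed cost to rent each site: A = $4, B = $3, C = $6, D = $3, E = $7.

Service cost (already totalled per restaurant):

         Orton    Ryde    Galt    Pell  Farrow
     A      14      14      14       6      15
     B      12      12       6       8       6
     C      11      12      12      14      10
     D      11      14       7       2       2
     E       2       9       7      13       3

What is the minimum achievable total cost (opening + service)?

Minimum total cost: 32

For any fixed open set, each restaurant goes to its cheapest open site; total = fixed + service.
{D, E}: Orton→E 2, Ryde→E 9, Galt→D 7, Pell→D 2, Farrow→D 2. Service 22; fixed 10; total 32.
{B, D, E}: Orton→E 2, Ryde→E 9, Galt→B 6, Pell→D 2, Farrow→D 2. Service 21; fixed 13; total 34.
{A, D, E}: Orton→E 2, Ryde→E 9, Galt→D 7, Pell→D 2, Farrow→D 2. Service 22; fixed 14; total 36.
{A, B, C, D, E}: service 21 + fixed 23 = 44
No other subset beats 32.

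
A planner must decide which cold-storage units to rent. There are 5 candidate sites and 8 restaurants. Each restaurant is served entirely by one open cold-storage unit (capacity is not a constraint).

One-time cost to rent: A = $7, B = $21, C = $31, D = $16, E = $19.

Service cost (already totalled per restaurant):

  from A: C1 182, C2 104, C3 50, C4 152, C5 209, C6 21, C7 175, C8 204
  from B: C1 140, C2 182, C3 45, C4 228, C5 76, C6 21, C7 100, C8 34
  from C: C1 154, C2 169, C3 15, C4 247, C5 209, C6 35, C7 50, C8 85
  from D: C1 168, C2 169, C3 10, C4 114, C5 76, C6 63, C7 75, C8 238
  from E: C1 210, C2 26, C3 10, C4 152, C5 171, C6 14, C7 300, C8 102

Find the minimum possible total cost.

Minimum total cost: 545

For any fixed open set, each restaurant goes to its cheapest open site; total = fixed + service.
{B, D, E}: C1→B 140, C2→E 26, C3→D 10, C4→D 114, C5→B 76, C6→E 14, C7→D 75, C8→B 34. Service 489; fixed 56; total 545.
{B, C, D, E}: C1→B 140, C2→E 26, C3→D 10, C4→D 114, C5→B 76, C6→E 14, C7→C 50, C8→B 34. Service 464; fixed 87; total 551.
{A, B, D, E}: service 489 + fixed 63 = 552
{A, B, C, D, E}: service 464 + fixed 94 = 558
No other subset beats 545.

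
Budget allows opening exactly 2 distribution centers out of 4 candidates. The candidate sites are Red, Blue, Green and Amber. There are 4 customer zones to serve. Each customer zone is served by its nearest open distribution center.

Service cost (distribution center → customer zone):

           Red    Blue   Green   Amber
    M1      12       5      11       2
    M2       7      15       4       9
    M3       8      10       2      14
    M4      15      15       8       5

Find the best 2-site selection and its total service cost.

With exactly 2 open, each customer zone uses its cheapest among the chosen.
{Green, Amber}: M1→Amber 2, M2→Green 4, M3→Green 2, M4→Amber 5. Service cost 13.
{Blue, Green}: service cost 19
{Red, Amber}: service cost 22
Among all 6 size-2 choices, {Green, Amber} is lowest.

Choose Green and Amber; total service cost 13.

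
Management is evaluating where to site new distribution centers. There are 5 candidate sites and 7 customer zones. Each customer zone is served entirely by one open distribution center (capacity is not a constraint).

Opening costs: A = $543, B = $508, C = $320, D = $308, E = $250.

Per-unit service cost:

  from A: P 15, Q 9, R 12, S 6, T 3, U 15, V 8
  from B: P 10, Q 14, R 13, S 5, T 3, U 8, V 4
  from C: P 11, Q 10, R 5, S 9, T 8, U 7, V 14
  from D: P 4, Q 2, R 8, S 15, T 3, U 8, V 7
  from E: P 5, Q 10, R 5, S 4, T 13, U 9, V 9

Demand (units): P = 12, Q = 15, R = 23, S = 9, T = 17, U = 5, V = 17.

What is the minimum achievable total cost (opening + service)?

Minimum total cost: 915

For any fixed open set, each customer zone goes to its cheapest open site; total = fixed + service.
{D}: P→D 4·12=48, Q→D 2·15=30, R→D 8·23=184, S→D 15·9=135, T→D 3·17=51, U→D 8·5=40, V→D 7·17=119. Service 607; fixed 308; total 915.
{D, E}: P→D 4·12=48, Q→D 2·15=30, R→E 5·23=115, S→E 4·9=36, T→D 3·17=51, U→D 8·5=40, V→D 7·17=119. Service 439; fixed 558; total 997.
{E}: service 780 + fixed 250 = 1030
{A, B, C, D, E}: P→D 4·12=48, Q→D 2·15=30, R→C 5·23=115, S→E 4·9=36, T→A 3·17=51, U→C 7·5=35, V→B 4·17=68. Service 383; fixed 1929; total 2312.
No other subset beats 915.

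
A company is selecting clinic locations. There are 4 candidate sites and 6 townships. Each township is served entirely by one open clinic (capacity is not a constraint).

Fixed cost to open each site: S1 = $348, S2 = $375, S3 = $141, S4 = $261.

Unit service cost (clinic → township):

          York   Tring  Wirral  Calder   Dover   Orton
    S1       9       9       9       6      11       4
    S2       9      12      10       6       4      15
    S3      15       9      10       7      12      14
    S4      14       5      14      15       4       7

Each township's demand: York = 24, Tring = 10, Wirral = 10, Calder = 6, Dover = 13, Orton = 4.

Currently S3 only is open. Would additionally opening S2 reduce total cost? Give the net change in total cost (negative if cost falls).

No — net change +121 (cost rises by 121).

Current service cost with {S3}: 804.
Adding S2: each township re-picks its cheapest; new service cost 550, saving 254.
Extra fixed cost: 375. Net change = 375 − 254 = 121.
(Totals: 945 → 1066.)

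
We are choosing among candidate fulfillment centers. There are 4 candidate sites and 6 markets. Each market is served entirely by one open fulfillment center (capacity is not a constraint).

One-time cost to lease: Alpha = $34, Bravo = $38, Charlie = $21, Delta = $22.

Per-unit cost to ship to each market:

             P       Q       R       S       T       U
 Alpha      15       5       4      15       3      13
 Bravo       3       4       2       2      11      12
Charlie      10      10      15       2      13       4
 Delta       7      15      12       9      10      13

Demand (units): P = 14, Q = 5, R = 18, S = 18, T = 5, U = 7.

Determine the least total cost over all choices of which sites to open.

Minimum total cost: 270

For any fixed open set, each market goes to its cheapest open site; total = fixed + service.
{Alpha, Bravo, Charlie}: P→Bravo 3·14=42, Q→Bravo 4·5=20, R→Bravo 2·18=36, S→Bravo 2·18=36, T→Alpha 3·5=15, U→Charlie 4·7=28. Service 177; fixed 93; total 270.
{Bravo, Charlie}: service 217 + fixed 59 = 276
{Alpha, Bravo, Charlie, Delta}: service 177 + fixed 115 = 292
{Charlie}: service 589 + fixed 21 = 610
No other subset beats 270.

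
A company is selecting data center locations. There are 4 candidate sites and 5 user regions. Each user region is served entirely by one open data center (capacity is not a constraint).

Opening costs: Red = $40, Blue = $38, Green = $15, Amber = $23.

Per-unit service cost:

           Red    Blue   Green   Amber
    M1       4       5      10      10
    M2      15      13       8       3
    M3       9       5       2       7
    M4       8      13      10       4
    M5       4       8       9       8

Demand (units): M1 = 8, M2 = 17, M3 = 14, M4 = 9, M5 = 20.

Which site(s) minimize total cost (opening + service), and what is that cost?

For any fixed open set, each user region goes to its cheapest open site; total = fixed + service.
{Red, Green, Amber}: M1→Red 4·8=32, M2→Amber 3·17=51, M3→Green 2·14=28, M4→Amber 4·9=36, M5→Red 4·20=80. Service 227; fixed 78; total 305.
{Red, Blue, Green, Amber}: service 227 + fixed 116 = 343
{Red, Amber}: service 297 + fixed 63 = 360
{Green}: service 514 + fixed 15 = 529
(All 15 nonempty subsets were checked; Red, Green and Amber is lowest.)

Open Red, Green and Amber; minimum total cost 305.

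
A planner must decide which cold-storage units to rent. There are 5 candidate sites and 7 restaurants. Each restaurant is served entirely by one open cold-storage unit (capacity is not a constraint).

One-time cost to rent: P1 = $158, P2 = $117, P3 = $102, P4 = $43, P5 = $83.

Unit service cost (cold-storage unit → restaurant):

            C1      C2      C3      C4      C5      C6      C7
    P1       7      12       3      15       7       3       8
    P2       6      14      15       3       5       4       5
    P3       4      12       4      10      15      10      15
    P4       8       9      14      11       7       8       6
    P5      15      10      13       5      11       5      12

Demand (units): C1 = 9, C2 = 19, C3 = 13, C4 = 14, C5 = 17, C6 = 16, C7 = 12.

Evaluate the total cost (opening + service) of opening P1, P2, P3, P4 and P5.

Each restaurant is assigned to its cheapest site among the open ones.
{P1, P2, P3, P4, P5}: C1→P3 4·9=36, C2→P4 9·19=171, C3→P1 3·13=39, C4→P2 3·14=42, C5→P2 5·17=85, C6→P1 3·16=48, C7→P2 5·12=60. Service 481; fixed 503; total 984.

Total cost: 984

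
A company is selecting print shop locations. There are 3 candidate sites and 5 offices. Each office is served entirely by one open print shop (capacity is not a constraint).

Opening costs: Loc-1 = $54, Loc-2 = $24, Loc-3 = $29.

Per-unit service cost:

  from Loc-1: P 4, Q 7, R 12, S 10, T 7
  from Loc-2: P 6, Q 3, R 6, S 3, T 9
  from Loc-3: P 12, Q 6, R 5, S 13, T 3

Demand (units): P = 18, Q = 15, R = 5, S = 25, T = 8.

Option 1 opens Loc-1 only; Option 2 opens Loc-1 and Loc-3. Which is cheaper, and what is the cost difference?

Option 2 is cheaper by 53.

Option 1: {Loc-1}: P→Loc-1 4·18=72, Q→Loc-1 7·15=105, R→Loc-1 12·5=60, S→Loc-1 10·25=250, T→Loc-1 7·8=56. Service 543; fixed 54; total 597.
Option 2: {Loc-1, Loc-3}: P→Loc-1 4·18=72, Q→Loc-3 6·15=90, R→Loc-3 5·5=25, S→Loc-1 10·25=250, T→Loc-3 3·8=24. Service 461; fixed 83; total 544.
Difference: |597 − 544| = 53.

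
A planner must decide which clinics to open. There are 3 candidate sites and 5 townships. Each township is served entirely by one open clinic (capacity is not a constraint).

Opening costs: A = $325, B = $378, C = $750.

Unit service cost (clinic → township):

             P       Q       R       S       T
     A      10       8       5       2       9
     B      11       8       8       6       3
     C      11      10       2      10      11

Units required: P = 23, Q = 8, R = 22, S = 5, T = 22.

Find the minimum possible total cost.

For any fixed open set, each township goes to its cheapest open site; total = fixed + service.
{A}: P→A 10·23=230, Q→A 8·8=64, R→A 5·22=110, S→A 2·5=10, T→A 9·22=198. Service 612; fixed 325; total 937.
{B}: P→B 11·23=253, Q→B 8·8=64, R→B 8·22=176, S→B 6·5=30, T→B 3·22=66. Service 589; fixed 378; total 967.
{A, B}: service 480 + fixed 703 = 1183
{A, B, C}: service 414 + fixed 1453 = 1867
No other subset beats 937.

Minimum total cost: 937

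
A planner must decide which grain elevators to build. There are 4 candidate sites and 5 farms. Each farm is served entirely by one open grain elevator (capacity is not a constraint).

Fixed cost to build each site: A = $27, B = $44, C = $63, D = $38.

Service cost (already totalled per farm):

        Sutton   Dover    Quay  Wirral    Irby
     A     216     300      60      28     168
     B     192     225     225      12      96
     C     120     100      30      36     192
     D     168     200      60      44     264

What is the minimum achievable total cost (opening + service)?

Minimum total cost: 465

For any fixed open set, each farm goes to its cheapest open site; total = fixed + service.
{B, C}: Sutton→C 120, Dover→C 100, Quay→C 30, Wirral→B 12, Irby→B 96. Service 358; fixed 107; total 465.
{A, B, C}: Sutton→C 120, Dover→C 100, Quay→C 30, Wirral→B 12, Irby→B 96. Service 358; fixed 134; total 492.
{B, C, D}: service 358 + fixed 145 = 503
{A, B, C, D}: service 358 + fixed 172 = 530
(All 15 nonempty subsets were checked; B and C is lowest.)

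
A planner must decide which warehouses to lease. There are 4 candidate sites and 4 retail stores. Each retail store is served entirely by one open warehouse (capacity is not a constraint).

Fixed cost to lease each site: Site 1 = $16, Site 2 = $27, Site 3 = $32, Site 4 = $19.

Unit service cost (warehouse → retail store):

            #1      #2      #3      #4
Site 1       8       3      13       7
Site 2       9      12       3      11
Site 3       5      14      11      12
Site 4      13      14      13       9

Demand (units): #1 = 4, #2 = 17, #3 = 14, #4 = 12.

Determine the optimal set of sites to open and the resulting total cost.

Open Site 1 and Site 2; minimum total cost 252.

For any fixed open set, each retail store goes to its cheapest open site; total = fixed + service.
{Site 1, Site 2}: #1→Site 1 8·4=32, #2→Site 1 3·17=51, #3→Site 2 3·14=42, #4→Site 1 7·12=84. Service 209; fixed 43; total 252.
{Site 1, Site 2, Site 4}: service 209 + fixed 62 = 271
{Site 1, Site 2, Site 3}: #1→Site 3 5·4=20, #2→Site 1 3·17=51, #3→Site 2 3·14=42, #4→Site 1 7·12=84. Service 197; fixed 75; total 272.
{Site 1, Site 2, Site 3, Site 4}: #1→Site 3 5·4=20, #2→Site 1 3·17=51, #3→Site 2 3·14=42, #4→Site 1 7·12=84. Service 197; fixed 94; total 291.
No other subset beats 252.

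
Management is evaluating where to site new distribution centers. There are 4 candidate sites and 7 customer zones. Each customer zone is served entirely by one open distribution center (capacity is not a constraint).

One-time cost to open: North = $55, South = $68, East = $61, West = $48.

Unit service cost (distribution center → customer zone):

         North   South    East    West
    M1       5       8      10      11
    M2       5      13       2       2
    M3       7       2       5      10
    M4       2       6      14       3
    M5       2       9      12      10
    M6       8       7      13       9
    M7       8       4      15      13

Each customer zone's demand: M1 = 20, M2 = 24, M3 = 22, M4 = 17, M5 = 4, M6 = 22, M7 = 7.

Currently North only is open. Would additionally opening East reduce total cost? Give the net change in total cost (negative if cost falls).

Yes — net change −55 (cost falls by 55).

Current service cost with {North}: 648.
Adding East: each customer zone re-picks its cheapest; new service cost 532, saving 116.
Extra fixed cost: 61. Net change = 61 − 116 = -55.
(Totals: 703 → 648.)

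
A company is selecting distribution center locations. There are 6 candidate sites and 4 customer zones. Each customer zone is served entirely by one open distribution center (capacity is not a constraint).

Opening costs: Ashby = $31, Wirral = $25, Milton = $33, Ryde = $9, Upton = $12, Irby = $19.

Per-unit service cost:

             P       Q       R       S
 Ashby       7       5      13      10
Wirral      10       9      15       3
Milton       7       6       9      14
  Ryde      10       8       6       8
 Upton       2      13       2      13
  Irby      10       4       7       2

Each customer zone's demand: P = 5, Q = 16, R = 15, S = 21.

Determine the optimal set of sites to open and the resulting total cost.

Open Upton and Irby; minimum total cost 177.

For any fixed open set, each customer zone goes to its cheapest open site; total = fixed + service.
{Upton, Irby}: P→Upton 2·5=10, Q→Irby 4·16=64, R→Upton 2·15=30, S→Irby 2·21=42. Service 146; fixed 31; total 177.
{Ryde, Upton, Irby}: service 146 + fixed 40 = 186
{Wirral, Upton, Irby}: service 146 + fixed 56 = 202
{Ashby, Wirral, Milton, Ryde, Upton, Irby}: service 146 + fixed 129 = 275
No other subset beats 177.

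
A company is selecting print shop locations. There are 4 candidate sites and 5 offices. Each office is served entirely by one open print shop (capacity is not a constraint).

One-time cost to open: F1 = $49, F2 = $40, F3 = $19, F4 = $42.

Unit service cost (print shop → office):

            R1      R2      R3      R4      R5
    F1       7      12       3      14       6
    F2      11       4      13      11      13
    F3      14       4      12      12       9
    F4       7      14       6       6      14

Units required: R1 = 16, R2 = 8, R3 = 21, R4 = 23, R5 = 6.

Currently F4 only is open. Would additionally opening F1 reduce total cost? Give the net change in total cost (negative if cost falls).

Current service cost with {F4}: 572.
Adding F1: each office re-picks its cheapest; new service cost 445, saving 127.
Extra fixed cost: 49. Net change = 49 − 127 = -78.
(Totals: 614 → 536.)

Yes — net change −78 (cost falls by 78).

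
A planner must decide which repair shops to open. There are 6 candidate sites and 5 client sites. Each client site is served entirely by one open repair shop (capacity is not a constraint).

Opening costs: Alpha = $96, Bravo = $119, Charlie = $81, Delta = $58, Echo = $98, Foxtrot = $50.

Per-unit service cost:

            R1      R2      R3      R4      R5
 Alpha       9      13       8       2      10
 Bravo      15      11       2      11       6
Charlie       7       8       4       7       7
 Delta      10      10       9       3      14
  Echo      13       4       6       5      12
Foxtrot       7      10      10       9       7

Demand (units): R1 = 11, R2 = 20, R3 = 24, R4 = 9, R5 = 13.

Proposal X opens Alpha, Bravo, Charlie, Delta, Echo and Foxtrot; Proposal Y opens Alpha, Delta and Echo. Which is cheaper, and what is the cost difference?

Proposal Y is cheaper by 80.

Proposal X: {Alpha, Bravo, Charlie, Delta, Echo, Foxtrot}: R1→Charlie 7·11=77, R2→Echo 4·20=80, R3→Bravo 2·24=48, R4→Alpha 2·9=18, R5→Bravo 6·13=78. Service 301; fixed 502; total 803.
Proposal Y: {Alpha, Delta, Echo}: R1→Alpha 9·11=99, R2→Echo 4·20=80, R3→Echo 6·24=144, R4→Alpha 2·9=18, R5→Alpha 10·13=130. Service 471; fixed 252; total 723.
Difference: |803 − 723| = 80.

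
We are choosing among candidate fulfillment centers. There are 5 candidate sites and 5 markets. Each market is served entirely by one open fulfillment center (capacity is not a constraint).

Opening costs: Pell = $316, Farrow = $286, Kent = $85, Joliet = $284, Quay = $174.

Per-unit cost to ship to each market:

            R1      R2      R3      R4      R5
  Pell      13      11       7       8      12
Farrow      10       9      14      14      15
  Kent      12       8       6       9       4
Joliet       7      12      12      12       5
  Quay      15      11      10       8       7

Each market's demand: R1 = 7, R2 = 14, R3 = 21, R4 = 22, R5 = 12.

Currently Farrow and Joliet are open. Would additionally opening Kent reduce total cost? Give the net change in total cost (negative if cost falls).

Current service cost with {Farrow, Joliet}: 751.
Adding Kent: each market re-picks its cheapest; new service cost 533, saving 218.
Extra fixed cost: 85. Net change = 85 − 218 = -133.
(Totals: 1321 → 1188.)

Yes — net change −133 (cost falls by 133).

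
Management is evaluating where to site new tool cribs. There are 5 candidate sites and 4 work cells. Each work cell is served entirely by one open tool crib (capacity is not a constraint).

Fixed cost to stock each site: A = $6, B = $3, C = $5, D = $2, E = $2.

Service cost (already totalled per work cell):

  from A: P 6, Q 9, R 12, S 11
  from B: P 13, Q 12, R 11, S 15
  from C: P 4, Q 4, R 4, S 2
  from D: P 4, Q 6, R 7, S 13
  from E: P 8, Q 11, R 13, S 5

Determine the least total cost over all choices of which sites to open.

Minimum total cost: 19

For any fixed open set, each work cell goes to its cheapest open site; total = fixed + service.
{C}: P→C 4, Q→C 4, R→C 4, S→C 2. Service 14; fixed 5; total 19.
{C, D}: service 14 + fixed 7 = 21
{C, E}: service 14 + fixed 7 = 21
{A, B, C, D, E}: service 14 + fixed 18 = 32
No other subset beats 19.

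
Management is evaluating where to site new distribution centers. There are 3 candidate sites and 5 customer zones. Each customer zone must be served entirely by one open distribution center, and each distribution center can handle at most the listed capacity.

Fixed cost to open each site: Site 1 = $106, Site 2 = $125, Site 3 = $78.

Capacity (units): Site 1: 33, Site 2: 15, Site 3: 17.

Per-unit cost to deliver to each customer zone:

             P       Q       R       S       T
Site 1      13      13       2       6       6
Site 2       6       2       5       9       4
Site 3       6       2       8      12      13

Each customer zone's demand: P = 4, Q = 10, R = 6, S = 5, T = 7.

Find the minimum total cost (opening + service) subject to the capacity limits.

Open {Site 1, Site 3}: P→Site 3 6·4=24, Q→Site 3 2·10=20, R→Site 1 2·6=12, S→Site 1 6·5=30, T→Site 1 6·7=42.
Loads: Site 1 carries 18/33, Site 3 carries 14/17. Service 128; fixed 184; total 312.
Next best feasible plan costs 340.

Minimum total cost: 312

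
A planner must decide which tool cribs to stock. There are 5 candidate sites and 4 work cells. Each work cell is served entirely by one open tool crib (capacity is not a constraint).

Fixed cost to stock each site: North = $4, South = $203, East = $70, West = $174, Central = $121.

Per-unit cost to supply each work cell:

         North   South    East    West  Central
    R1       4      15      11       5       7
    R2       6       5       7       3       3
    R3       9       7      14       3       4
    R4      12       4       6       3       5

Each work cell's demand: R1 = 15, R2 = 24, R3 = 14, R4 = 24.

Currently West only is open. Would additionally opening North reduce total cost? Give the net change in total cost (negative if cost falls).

Yes — net change −11 (cost falls by 11).

Current service cost with {West}: 261.
Adding North: each work cell re-picks its cheapest; new service cost 246, saving 15.
Extra fixed cost: 4. Net change = 4 − 15 = -11.
(Totals: 435 → 424.)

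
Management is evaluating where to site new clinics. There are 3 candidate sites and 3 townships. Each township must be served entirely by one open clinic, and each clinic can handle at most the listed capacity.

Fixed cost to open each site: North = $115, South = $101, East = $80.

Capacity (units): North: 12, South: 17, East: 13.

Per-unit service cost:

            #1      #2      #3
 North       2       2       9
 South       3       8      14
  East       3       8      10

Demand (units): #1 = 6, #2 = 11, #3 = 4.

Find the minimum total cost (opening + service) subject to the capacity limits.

Minimum total cost: 275

Open {North, East}: #1→East 3·6=18, #2→North 2·11=22, #3→East 10·4=40.
Loads: North carries 11/12, East carries 10/13. Service 80; fixed 195; total 275.
Next best feasible plan costs 312.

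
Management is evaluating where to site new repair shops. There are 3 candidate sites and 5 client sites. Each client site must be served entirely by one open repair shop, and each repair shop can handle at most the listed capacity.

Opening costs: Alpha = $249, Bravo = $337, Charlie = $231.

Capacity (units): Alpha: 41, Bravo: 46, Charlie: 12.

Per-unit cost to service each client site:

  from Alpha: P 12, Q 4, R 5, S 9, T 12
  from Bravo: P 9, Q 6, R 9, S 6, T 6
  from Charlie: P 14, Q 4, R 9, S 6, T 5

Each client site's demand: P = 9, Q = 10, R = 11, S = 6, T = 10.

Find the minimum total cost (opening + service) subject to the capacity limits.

Open {Bravo}: P→Bravo 9·9=81, Q→Bravo 6·10=60, R→Bravo 9·11=99, S→Bravo 6·6=36, T→Bravo 6·10=60.
Loads: Bravo carries 46/46. Service 336; fixed 337; total 673.
Next best feasible plan costs 787.

Minimum total cost: 673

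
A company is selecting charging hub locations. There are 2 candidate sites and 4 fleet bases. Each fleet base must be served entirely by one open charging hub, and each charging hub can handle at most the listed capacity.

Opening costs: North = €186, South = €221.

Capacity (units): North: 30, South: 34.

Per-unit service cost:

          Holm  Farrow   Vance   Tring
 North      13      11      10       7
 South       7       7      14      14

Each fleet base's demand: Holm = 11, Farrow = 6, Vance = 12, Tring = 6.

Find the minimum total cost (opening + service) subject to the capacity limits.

Minimum total cost: 688

Open {North, South}: Holm→South 7·11=77, Farrow→South 7·6=42, Vance→North 10·12=120, Tring→North 7·6=42.
Loads: North carries 18/30, South carries 17/34. Service 281; fixed 407; total 688.
Next best feasible plan costs 712.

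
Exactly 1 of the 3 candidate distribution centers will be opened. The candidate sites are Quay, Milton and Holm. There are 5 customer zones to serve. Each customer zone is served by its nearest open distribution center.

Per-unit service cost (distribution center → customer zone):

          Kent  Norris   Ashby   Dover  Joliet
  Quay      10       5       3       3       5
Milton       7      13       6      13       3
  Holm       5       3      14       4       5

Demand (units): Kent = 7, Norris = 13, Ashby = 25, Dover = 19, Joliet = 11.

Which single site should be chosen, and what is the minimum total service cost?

With exactly 1 open, each customer zone uses its cheapest among the chosen.
{Quay}: Kent→Quay 10·7=70, Norris→Quay 5·13=65, Ashby→Quay 3·25=75, Dover→Quay 3·19=57, Joliet→Quay 5·11=55. Service cost 322.
{Holm}: service cost 555
{Milton}: service cost 648
Among all 3 size-1 choices, {Quay} is lowest.

Choose Quay only; total service cost 322.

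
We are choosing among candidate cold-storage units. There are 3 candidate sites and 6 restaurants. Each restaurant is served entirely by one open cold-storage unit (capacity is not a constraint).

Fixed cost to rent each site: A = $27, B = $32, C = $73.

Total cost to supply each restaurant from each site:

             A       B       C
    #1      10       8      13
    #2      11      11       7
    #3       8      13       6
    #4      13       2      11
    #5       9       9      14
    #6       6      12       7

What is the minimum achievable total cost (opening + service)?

Minimum total cost: 84

For any fixed open set, each restaurant goes to its cheapest open site; total = fixed + service.
{A}: #1→A 10, #2→A 11, #3→A 8, #4→A 13, #5→A 9, #6→A 6. Service 57; fixed 27; total 84.
{B}: service 55 + fixed 32 = 87
{A, B}: #1→B 8, #2→A 11, #3→A 8, #4→B 2, #5→A 9, #6→A 6. Service 44; fixed 59; total 103.
{A, B, C}: #1→B 8, #2→C 7, #3→C 6, #4→B 2, #5→A 9, #6→A 6. Service 38; fixed 132; total 170.
(All 7 nonempty subsets were checked; A only is lowest.)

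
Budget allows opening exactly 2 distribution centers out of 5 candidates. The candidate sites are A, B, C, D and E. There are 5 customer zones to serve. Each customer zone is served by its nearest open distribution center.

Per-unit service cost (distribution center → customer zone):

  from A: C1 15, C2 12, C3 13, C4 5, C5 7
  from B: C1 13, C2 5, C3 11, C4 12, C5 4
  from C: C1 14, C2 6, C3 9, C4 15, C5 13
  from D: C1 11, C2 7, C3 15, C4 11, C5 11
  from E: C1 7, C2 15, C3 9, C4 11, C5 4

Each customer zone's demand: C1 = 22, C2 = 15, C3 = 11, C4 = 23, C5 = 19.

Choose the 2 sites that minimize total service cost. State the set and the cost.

With exactly 2 open, each customer zone uses its cheapest among the chosen.
{A, E}: C1→E 7·22=154, C2→A 12·15=180, C3→E 9·11=99, C4→A 5·23=115, C5→E 4·19=76. Service cost 624.
{B, E}: service cost 657
{C, E}: service cost 672
Among all 10 size-2 choices, {A, E} is lowest.

Choose A and E; total service cost 624.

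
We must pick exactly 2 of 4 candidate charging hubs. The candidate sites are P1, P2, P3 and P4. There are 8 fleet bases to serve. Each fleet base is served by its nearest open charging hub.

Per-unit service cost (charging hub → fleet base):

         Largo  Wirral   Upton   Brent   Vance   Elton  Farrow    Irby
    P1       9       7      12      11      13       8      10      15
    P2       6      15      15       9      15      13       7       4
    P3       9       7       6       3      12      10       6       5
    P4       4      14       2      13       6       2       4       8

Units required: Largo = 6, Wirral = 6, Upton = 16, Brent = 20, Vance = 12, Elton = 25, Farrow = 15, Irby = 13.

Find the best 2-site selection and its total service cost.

With exactly 2 open, each fleet base uses its cheapest among the chosen.
{P3, P4}: Largo→P4 4·6=24, Wirral→P3 7·6=42, Upton→P4 2·16=32, Brent→P3 3·20=60, Vance→P4 6·12=72, Elton→P4 2·25=50, Farrow→P4 4·15=60, Irby→P3 5·13=65. Service cost 405.
{P2, P4}: service cost 554
{P1, P4}: service cost 604
Among all 6 size-2 choices, {P3, P4} is lowest.

Choose P3 and P4; total service cost 405.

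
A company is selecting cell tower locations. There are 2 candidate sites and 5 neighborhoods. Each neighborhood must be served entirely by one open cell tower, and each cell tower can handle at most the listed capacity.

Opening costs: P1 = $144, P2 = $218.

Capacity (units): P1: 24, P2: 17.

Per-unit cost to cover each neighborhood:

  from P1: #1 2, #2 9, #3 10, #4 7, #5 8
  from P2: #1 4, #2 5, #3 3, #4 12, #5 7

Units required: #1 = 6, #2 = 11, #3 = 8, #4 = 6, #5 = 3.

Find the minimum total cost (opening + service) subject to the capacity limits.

Minimum total cost: 560

Open {P1, P2}: #1→P1 2·6=12, #2→P1 9·11=99, #3→P2 3·8=24, #4→P1 7·6=42, #5→P2 7·3=21.
Loads: P1 carries 23/24, P2 carries 11/17. Service 198; fixed 362; total 560.
Next best feasible plan costs 572.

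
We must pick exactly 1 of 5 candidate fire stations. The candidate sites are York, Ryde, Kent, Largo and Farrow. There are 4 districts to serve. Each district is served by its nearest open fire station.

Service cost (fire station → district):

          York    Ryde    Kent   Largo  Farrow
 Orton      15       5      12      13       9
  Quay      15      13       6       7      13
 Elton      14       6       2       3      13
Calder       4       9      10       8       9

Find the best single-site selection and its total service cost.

With exactly 1 open, each district uses its cheapest among the chosen.
{Kent}: Orton→Kent 12, Quay→Kent 6, Elton→Kent 2, Calder→Kent 10. Service cost 30.
{Largo}: service cost 31
{Ryde}: service cost 33
Among all 5 size-1 choices, {Kent} is lowest.

Choose Kent only; total service cost 30.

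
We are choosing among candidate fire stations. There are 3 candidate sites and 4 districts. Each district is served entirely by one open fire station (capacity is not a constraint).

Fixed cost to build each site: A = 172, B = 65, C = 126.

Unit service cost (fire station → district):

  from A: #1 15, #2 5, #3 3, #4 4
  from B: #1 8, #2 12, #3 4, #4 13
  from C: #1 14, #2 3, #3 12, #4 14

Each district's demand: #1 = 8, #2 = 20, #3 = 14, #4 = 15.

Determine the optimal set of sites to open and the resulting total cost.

For any fixed open set, each district goes to its cheapest open site; total = fixed + service.
{A}: #1→A 15·8=120, #2→A 5·20=100, #3→A 3·14=42, #4→A 4·15=60. Service 322; fixed 172; total 494.
{A, B}: service 266 + fixed 237 = 503
{B, C}: service 375 + fixed 191 = 566
{A, B, C}: service 226 + fixed 363 = 589
No other subset beats 494.

Open A only; minimum total cost 494.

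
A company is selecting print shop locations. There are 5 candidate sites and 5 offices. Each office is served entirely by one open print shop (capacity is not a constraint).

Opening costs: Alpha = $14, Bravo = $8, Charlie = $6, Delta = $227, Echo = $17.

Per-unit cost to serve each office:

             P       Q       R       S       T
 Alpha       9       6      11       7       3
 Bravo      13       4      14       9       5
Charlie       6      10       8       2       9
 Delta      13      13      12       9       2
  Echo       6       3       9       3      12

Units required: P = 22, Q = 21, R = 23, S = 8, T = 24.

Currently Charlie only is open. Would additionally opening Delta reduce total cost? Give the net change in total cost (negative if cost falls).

Current service cost with {Charlie}: 758.
Adding Delta: each office re-picks its cheapest; new service cost 590, saving 168.
Extra fixed cost: 227. Net change = 227 − 168 = 59.
(Totals: 764 → 823.)

No — net change +59 (cost rises by 59).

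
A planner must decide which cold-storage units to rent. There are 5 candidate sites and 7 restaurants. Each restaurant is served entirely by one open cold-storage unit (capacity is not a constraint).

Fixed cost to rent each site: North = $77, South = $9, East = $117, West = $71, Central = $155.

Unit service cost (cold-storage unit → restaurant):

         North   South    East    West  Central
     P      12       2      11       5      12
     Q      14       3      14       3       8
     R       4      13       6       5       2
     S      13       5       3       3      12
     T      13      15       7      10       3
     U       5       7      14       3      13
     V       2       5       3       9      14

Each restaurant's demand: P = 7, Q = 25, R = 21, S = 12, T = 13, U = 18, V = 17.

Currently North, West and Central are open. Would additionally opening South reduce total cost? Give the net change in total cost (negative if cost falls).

Current service cost with {North, West, Central}: 315.
Adding South: each restaurant re-picks its cheapest; new service cost 294, saving 21.
Extra fixed cost: 9. Net change = 9 − 21 = -12.
(Totals: 618 → 606.)

Yes — net change −12 (cost falls by 12).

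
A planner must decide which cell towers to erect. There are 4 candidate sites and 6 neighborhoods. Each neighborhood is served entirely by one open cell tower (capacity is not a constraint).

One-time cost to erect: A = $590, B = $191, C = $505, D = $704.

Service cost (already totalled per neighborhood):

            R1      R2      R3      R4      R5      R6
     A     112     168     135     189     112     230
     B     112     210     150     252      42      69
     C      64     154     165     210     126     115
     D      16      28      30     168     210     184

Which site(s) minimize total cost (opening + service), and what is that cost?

For any fixed open set, each neighborhood goes to its cheapest open site; total = fixed + service.
{B}: R1→B 112, R2→B 210, R3→B 150, R4→B 252, R5→B 42, R6→B 69. Service 835; fixed 191; total 1026.
{B, D}: R1→D 16, R2→D 28, R3→D 30, R4→D 168, R5→B 42, R6→B 69. Service 353; fixed 895; total 1248.
{C}: service 834 + fixed 505 = 1339
{A, B, C, D}: service 353 + fixed 1990 = 2343
(All 15 nonempty subsets were checked; B only is lowest.)

Open B only; minimum total cost 1026.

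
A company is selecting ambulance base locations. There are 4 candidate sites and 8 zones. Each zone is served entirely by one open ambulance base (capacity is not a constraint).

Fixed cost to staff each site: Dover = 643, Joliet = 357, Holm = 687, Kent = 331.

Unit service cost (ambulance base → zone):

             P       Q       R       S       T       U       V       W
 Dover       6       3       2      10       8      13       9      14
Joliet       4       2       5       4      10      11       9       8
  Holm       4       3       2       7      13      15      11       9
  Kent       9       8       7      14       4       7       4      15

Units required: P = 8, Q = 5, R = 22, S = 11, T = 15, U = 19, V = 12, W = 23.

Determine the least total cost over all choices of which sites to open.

For any fixed open set, each zone goes to its cheapest open site; total = fixed + service.
{Joliet}: P→Joliet 4·8=32, Q→Joliet 2·5=10, R→Joliet 5·22=110, S→Joliet 4·11=44, T→Joliet 10·15=150, U→Joliet 11·19=209, V→Joliet 9·12=108, W→Joliet 8·23=184. Service 847; fixed 357; total 1204.
{Joliet, Kent}: P→Joliet 4·8=32, Q→Joliet 2·5=10, R→Joliet 5·22=110, S→Joliet 4·11=44, T→Kent 4·15=60, U→Kent 7·19=133, V→Kent 4·12=48, W→Joliet 8·23=184. Service 621; fixed 688; total 1309.
{Kent}: P→Kent 9·8=72, Q→Kent 8·5=40, R→Kent 7·22=154, S→Kent 14·11=154, T→Kent 4·15=60, U→Kent 7·19=133, V→Kent 4·12=48, W→Kent 15·23=345. Service 1006; fixed 331; total 1337.
{Dover, Joliet, Holm, Kent}: P→Joliet 4·8=32, Q→Joliet 2·5=10, R→Dover 2·22=44, S→Joliet 4·11=44, T→Kent 4·15=60, U→Kent 7·19=133, V→Kent 4·12=48, W→Joliet 8·23=184. Service 555; fixed 2018; total 2573.
No other subset beats 1204.

Minimum total cost: 1204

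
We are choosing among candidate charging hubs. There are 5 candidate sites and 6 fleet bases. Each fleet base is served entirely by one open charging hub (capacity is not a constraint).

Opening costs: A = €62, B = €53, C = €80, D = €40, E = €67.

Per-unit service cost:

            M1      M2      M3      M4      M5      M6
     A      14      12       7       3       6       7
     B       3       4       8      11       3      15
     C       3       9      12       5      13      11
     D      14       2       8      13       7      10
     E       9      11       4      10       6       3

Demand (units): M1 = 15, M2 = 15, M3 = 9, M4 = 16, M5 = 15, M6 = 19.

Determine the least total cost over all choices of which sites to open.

For any fixed open set, each fleet base goes to its cheapest open site; total = fixed + service.
{A, B, E}: M1→B 3·15=45, M2→B 4·15=60, M3→E 4·9=36, M4→A 3·16=48, M5→B 3·15=45, M6→E 3·19=57. Service 291; fixed 182; total 473.
{A, B, D, E}: service 261 + fixed 222 = 483
{A, B}: M1→B 3·15=45, M2→B 4·15=60, M3→A 7·9=63, M4→A 3·16=48, M5→B 3·15=45, M6→A 7·19=133. Service 394; fixed 115; total 509.
{A, B, C, D, E}: M1→B 3·15=45, M2→D 2·15=30, M3→E 4·9=36, M4→A 3·16=48, M5→B 3·15=45, M6→E 3·19=57. Service 261; fixed 302; total 563.
No other subset beats 473.

Minimum total cost: 473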